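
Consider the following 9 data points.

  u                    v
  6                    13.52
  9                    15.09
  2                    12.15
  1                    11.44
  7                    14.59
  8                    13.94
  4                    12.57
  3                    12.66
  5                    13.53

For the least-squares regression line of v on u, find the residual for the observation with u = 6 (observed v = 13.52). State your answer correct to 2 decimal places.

-0.17

n = 9, Σx = 45, Σy = 119.49, Σxy = 622.23, Σx² = 285
Sxx = Σx² − (Σx)²/n = 285 − 225 = 60
Sxy = Σxy − (Σx)(Σy)/n = 622.23 − 597.45 = 24.78
b = Sxy/Sxx = 24.78/60 = 0.413
a = ȳ − b·x̄ = 13.276667 − 0.413·5 = 11.211667
ŷ(6) = 11.211667 + 0.413·6 = 13.689667
residual = y − ŷ = 13.52 − 13.689667 = -0.169667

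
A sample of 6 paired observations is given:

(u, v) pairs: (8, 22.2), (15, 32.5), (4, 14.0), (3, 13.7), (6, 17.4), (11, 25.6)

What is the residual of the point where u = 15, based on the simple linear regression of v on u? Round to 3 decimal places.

n = 6, Σx = 47, Σy = 125.4, Σxy = 1148.2, Σx² = 471
Sxx = Σx² − (Σx)²/n = 471 − 368.166667 = 102.833333
Sxy = Σxy − (Σx)(Σy)/n = 1148.2 − 982.3 = 165.9
b = Sxy/Sxx = 165.9/102.833333 = 1.613290
a = ȳ − b·x̄ = 20.9 − 1.613290·7.833333 = 8.262561
ŷ(15) = 8.262561 + 1.613290·15 = 32.461912
residual = y − ŷ = 32.5 − 32.461912 = 0.038088

0.038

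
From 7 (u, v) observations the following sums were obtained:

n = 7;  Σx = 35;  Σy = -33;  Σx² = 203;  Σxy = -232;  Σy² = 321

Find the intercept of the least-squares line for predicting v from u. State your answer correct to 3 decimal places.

Sxx = Σx² − (Σx)²/n = 203 − 175 = 28
Sxy = Σxy − (Σx)(Σy)/n = -232 − (-165) = -67
b = Sxy/Sxx = -67/28 = -2.392857
a = ȳ − b·x̄ = -4.714286 − (-2.392857)·5 = 7.25

7.250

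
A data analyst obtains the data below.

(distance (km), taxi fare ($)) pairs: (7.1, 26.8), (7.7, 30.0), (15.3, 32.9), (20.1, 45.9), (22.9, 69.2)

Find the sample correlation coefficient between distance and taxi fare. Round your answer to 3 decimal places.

0.883

n = 5, Σx = 73.1, Σy = 204.8, Σxy = 3431.92, Σx² = 1272.21, Σy² = 9596.1
Sxx = Σx² − (Σx)²/n = 1272.21 − 1068.722 = 203.488
Sxy = Σxy − (Σx)(Σy)/n = 3431.92 − 2994.176 = 437.744
Syy = Σy² − (Σy)²/n = 9596.1 − 8388.608 = 1207.492
r = Sxy/√(Sxx·Syy) = 437.744/√(245710.132096) = 437.744/495.691570 = 0.883098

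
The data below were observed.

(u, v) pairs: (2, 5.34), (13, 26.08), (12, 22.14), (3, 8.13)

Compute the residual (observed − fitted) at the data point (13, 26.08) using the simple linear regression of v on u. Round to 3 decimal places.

1.013

n = 4, Σx = 30, Σy = 61.69, Σxy = 639.79, Σx² = 326
Sxx = Σx² − (Σx)²/n = 326 − 225 = 101
Sxy = Σxy − (Σx)(Σy)/n = 639.79 − 462.675 = 177.115
b = Sxy/Sxx = 177.115/101 = 1.753614
a = ȳ − b·x̄ = 15.4225 − 1.753614·7.5 = 2.270396
ŷ(13) = 2.270396 + 1.753614·13 = 25.067376
residual = y − ŷ = 26.08 − 25.067376 = 1.012624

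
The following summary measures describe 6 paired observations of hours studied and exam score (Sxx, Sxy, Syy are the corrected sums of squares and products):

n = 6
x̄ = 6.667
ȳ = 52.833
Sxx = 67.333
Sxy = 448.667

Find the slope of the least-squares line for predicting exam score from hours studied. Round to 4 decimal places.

6.6634

b = Sxy/Sxx = 448.667/67.333 = 6.663404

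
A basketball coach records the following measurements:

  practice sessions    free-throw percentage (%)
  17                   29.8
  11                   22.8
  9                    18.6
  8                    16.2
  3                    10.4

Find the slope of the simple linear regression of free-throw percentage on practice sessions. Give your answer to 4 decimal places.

1.4217

n = 5, Σx = 48, Σy = 97.8, Σxy = 1085.6, Σx² = 564
Sxx = Σx² − (Σx)²/n = 564 − 460.8 = 103.2
Sxy = Σxy − (Σx)(Σy)/n = 1085.6 − 938.88 = 146.72
b = Sxy/Sxx = 146.72/103.2 = 1.421705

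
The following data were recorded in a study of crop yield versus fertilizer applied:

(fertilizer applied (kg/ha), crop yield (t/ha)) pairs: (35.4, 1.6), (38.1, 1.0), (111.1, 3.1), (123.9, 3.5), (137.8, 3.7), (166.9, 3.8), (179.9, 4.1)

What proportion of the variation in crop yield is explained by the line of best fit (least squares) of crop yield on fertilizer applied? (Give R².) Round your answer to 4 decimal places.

0.9368

n = 7, Σx = 793.1, Σy = 20.8, Σxy = 2754.47, Σx² = 109607.65, Σy² = 70.36
Sxx = Σx² − (Σx)²/n = 109607.65 − 89858.23 = 19749.42
Sxy = Σxy − (Σx)(Σy)/n = 2754.47 − 2356.64 = 397.83
Syy = Σy² − (Σy)²/n = 70.36 − 61.805714 = 8.554286
R² = Sxy²/(Sxx·Syy) = (397.83)²/(19749.42·8.554286) = 0.936822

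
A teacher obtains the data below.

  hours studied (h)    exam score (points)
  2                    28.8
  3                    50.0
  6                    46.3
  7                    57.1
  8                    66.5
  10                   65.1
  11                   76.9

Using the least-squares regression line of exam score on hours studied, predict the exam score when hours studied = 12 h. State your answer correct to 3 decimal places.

78.604

n = 7, Σx = 47, Σy = 390.7, Σxy = 2914, Σx² = 383
Sxx = Σx² − (Σx)²/n = 383 − 315.571429 = 67.428571
Sxy = Σxy − (Σx)(Σy)/n = 2914 − 2623.271429 = 290.728571
b = Sxy/Sxx = 290.728571/67.428571 = 4.311653
a = ȳ − b·x̄ = 55.814286 − 4.311653·6.714286 = 26.864619
ŷ(12) = a + b·12 = 26.864619 + 4.311653·12 = 78.604449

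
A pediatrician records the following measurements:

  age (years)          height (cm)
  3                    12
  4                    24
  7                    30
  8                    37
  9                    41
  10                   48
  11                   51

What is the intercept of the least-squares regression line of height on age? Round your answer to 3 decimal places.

n = 7, Σx = 52, Σy = 243, Σxy = 2048, Σx² = 440
Sxx = Σx² − (Σx)²/n = 440 − 386.285714 = 53.714286
Sxy = Σxy − (Σx)(Σy)/n = 2048 − 1805.142857 = 242.857143
b = Sxy/Sxx = 242.857143/53.714286 = 4.521277
a = ȳ − b·x̄ = 34.714286 − 4.521277·7.428571 = 1.127660

1.128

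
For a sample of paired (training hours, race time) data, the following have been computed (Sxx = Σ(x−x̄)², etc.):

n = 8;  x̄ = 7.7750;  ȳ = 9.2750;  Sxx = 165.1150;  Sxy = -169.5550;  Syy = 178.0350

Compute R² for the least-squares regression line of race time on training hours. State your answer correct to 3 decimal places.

R² = Sxy²/(Sxx·Syy) = (-169.555)²/(165.115·178.035) = 0.977978

0.978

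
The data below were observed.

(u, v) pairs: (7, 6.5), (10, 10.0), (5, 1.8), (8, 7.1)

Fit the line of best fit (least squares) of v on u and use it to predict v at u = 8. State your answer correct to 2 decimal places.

n = 4, Σx = 30, Σy = 25.4, Σxy = 211.3, Σx² = 238
Sxx = Σx² − (Σx)²/n = 238 − 225 = 13
Sxy = Σxy − (Σx)(Σy)/n = 211.3 − 190.5 = 20.8
b = Sxy/Sxx = 20.8/13 = 1.6
a = ȳ − b·x̄ = 6.35 − 1.6·7.5 = -5.65
ŷ(8) = a + b·8 = -5.65 + 1.6·8 = 7.15

7.15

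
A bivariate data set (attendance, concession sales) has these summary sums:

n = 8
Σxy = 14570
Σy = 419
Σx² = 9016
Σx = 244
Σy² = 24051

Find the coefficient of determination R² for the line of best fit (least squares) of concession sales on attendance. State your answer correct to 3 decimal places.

0.967

Sxx = Σx² − (Σx)²/n = 9016 − 7442 = 1574
Sxy = Σxy − (Σx)(Σy)/n = 14570 − 12779.5 = 1790.5
Syy = Σy² − (Σy)²/n = 24051 − 21945.125 = 2105.875
R² = Sxy²/(Sxx·Syy) = (1790.5)²/(1574·2105.875) = 0.967189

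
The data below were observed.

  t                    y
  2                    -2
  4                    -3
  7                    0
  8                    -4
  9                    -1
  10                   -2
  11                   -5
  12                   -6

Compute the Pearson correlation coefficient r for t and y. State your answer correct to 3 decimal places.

-0.468

n = 8, Σx = 63, Σy = -23, Σxy = -204, Σx² = 579, Σy² = 95
Sxx = Σx² − (Σx)²/n = 579 − 496.125 = 82.875
Sxy = Σxy − (Σx)(Σy)/n = -204 − (-181.125) = -22.875
Syy = Σy² − (Σy)²/n = 95 − 66.125 = 28.875
r = Sxy/√(Sxx·Syy) = -22.875/√(2393.015625) = -22.875/48.918459 = -0.467615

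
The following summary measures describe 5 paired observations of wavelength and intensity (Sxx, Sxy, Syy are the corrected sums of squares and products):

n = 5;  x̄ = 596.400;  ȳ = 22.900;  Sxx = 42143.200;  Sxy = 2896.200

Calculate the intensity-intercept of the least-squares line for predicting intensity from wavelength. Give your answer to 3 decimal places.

-18.086

b = Sxy/Sxx = 2896.2/42143.2 = 0.068723
a = ȳ − b·x̄ = 22.9 − 0.068723·596.4 = -18.086296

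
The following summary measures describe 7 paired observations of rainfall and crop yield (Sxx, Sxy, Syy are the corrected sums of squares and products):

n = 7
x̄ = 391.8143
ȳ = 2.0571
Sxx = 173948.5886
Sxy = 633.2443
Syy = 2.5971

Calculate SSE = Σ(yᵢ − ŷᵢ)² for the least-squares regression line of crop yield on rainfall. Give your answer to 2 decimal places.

0.29

b = Sxy/Sxx = 633.2443/173948.5886 = 0.003640
SSE = Syy − b·Sxy = 2.5971 − 0.003640·633.2443 = 0.291831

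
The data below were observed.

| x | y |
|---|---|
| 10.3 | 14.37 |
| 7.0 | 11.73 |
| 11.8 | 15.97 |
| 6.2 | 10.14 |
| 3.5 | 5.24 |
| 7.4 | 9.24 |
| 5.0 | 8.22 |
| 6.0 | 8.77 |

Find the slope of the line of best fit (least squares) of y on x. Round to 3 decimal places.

n = 8, Σx = 57.2, Σy = 83.68, Σxy = 661.871, Σx² = 460.78
Sxx = Σx² − (Σx)²/n = 460.78 − 408.98 = 51.8
Sxy = Σxy − (Σx)(Σy)/n = 661.871 − 598.312 = 63.559
b = Sxy/Sxx = 63.559/51.8 = 1.227008

1.227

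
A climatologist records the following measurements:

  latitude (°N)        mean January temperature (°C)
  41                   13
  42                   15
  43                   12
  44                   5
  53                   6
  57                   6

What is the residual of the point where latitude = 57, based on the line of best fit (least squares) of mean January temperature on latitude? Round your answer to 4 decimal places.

1.2154

n = 6, Σx = 280, Σy = 57, Σxy = 2559, Σx² = 13288
Sxx = Σx² − (Σx)²/n = 13288 − 13066.666667 = 221.333333
Sxy = Σxy − (Σx)(Σy)/n = 2559 − 2660 = -101
b = Sxy/Sxx = -101/221.333333 = -0.456325
a = ȳ − b·x̄ = 9.5 − (-0.456325)·46.666667 = 30.795181
ŷ(57) = 30.795181 + (-0.456325)·57 = 4.784639
residual = y − ŷ = 6 − 4.784639 = 1.215361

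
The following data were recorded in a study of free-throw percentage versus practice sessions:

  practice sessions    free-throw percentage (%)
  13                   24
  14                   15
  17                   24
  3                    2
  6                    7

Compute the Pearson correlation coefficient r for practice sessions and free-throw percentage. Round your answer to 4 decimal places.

n = 5, Σx = 53, Σy = 72, Σxy = 978, Σx² = 699, Σy² = 1430
Sxx = Σx² − (Σx)²/n = 699 − 561.8 = 137.2
Sxy = Σxy − (Σx)(Σy)/n = 978 − 763.2 = 214.8
Syy = Σy² − (Σy)²/n = 1430 − 1036.8 = 393.2
r = Sxy/√(Sxx·Syy) = 214.8/√(53947.04) = 214.8/232.265021 = 0.924806

0.9248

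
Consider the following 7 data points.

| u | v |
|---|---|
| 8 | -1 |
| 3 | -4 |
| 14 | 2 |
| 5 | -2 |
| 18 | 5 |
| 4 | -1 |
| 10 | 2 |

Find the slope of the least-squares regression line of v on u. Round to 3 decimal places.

n = 7, Σx = 62, Σy = 1, Σxy = 104, Σx² = 734
Sxx = Σx² − (Σx)²/n = 734 − 549.142857 = 184.857143
Sxy = Σxy − (Σx)(Σy)/n = 104 − 8.857143 = 95.142857
b = Sxy/Sxx = 95.142857/184.857143 = 0.514683

0.515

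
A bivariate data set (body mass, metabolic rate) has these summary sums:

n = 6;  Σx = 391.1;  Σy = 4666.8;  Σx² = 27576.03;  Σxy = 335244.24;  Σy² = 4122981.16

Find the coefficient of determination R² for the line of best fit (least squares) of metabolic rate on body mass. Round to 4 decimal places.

Sxx = Σx² − (Σx)²/n = 27576.03 − 25493.201667 = 2082.828333
Sxy = Σxy − (Σx)(Σy)/n = 335244.24 − 304197.58 = 31046.66
Syy = Σy² − (Σy)²/n = 4122981.16 − 3629837.04 = 493144.12
R² = Sxy²/(Sxx·Syy) = (31046.66)²/(2082.828333·493144.12) = 0.938431

0.9384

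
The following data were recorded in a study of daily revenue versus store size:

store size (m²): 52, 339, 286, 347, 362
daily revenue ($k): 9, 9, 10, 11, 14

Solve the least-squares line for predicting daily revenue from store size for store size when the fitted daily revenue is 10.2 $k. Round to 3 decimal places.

n = 5, Σx = 1386, Σy = 53, Σxy = 15264, Σx² = 450874
Sxx = Σx² − (Σx)²/n = 450874 − 384199.2 = 66674.8
Sxy = Σxy − (Σx)(Σy)/n = 15264 − 14691.6 = 572.4
b = Sxy/Sxx = 572.4/66674.8 = 0.008585
a = ȳ − b·x̄ = 10.6 − 0.008585·277.2 = 8.220251
Set a + b·x = 10.2: x = (10.2 − 8.220251) / 0.008585 = 230.606848

230.607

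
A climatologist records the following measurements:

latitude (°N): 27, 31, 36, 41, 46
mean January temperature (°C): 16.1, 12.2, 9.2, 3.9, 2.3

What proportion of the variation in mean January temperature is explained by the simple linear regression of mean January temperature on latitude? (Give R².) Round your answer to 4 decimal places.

0.9782

n = 5, Σx = 181, Σy = 43.7, Σxy = 1409.8, Σx² = 6783, Σy² = 513.19
Sxx = Σx² − (Σx)²/n = 6783 − 6552.2 = 230.8
Sxy = Σxy − (Σx)(Σy)/n = 1409.8 − 1581.94 = -172.14
Syy = Σy² − (Σy)²/n = 513.19 − 381.938 = 131.252
R² = Sxy²/(Sxx·Syy) = (-172.14)²/(230.8·131.252) = 0.978187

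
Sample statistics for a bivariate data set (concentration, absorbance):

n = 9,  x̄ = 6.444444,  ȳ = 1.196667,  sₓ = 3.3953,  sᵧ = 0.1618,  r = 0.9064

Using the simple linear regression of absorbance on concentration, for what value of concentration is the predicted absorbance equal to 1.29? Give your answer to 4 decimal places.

8.6052

b = r · sᵧ/sₓ = 0.9064 · 0.1618/3.3953 = 0.043194
a = ȳ − b·x̄ = 1.196667 − 0.043194·6.444444 = 0.918308
Set a + b·x = 1.29: x = (1.29 − 0.918308) / 0.043194 = 8.605246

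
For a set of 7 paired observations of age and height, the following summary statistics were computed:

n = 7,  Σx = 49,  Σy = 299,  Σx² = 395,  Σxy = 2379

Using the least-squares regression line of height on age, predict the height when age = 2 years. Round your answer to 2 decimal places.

15.21

Sxx = Σx² − (Σx)²/n = 395 − 343 = 52
Sxy = Σxy − (Σx)(Σy)/n = 2379 − 2093 = 286
b = Sxy/Sxx = 286/52 = 5.5
a = ȳ − b·x̄ = 42.714286 − 5.5·7 = 4.214286
ŷ(2) = a + b·2 = 4.214286 + 5.5·2 = 15.214286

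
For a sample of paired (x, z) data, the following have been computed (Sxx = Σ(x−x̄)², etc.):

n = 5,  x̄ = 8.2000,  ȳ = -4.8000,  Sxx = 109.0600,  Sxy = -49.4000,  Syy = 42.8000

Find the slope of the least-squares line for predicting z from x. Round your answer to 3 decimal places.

b = Sxy/Sxx = -49.4/109.06 = -0.452962

-0.453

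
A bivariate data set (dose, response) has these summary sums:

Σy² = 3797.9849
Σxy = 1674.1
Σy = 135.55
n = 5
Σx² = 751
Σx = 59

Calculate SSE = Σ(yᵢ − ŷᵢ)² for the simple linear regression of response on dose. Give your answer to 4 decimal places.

Sxx = Σx² − (Σx)²/n = 751 − 696.2 = 54.8
Sxy = Σxy − (Σx)(Σy)/n = 1674.1 − 1599.49 = 74.61
Syy = Σy² − (Σy)²/n = 3797.9849 − 3674.7605 = 123.2244
b = Sxy/Sxx = 74.61/54.8 = 1.361496
SSE = Syy − b·Sxy = 123.2244 − 1.361496·74.61 = 21.643157

21.6432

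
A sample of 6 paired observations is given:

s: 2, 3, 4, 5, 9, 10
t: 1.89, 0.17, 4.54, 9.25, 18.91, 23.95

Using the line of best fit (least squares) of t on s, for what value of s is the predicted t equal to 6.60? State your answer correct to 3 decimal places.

4.404

n = 6, Σx = 33, Σy = 58.71, Σxy = 478.39, Σx² = 235
Sxx = Σx² − (Σx)²/n = 235 − 181.5 = 53.5
Sxy = Σxy − (Σx)(Σy)/n = 478.39 − 322.905 = 155.485
b = Sxy/Sxx = 155.485/53.5 = 2.906262
a = ȳ − b·x̄ = 9.785 − 2.906262·5.5 = -6.199439
Set a + b·x = 6.60: x = (6.60 − (-6.199439)) / 2.906262 = 4.404090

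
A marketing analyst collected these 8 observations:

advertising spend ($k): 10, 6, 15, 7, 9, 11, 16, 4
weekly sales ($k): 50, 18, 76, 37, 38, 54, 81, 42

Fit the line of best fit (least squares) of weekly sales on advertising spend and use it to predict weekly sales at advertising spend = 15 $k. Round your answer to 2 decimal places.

72.71

n = 8, Σx = 78, Σy = 396, Σxy = 4407, Σx² = 884
Sxx = Σx² − (Σx)²/n = 884 − 760.5 = 123.5
Sxy = Σxy − (Σx)(Σy)/n = 4407 − 3861 = 546
b = Sxy/Sxx = 546/123.5 = 4.421053
a = ȳ − b·x̄ = 49.5 − 4.421053·9.75 = 6.394737
ŷ(15) = a + b·15 = 6.394737 + 4.421053·15 = 72.710526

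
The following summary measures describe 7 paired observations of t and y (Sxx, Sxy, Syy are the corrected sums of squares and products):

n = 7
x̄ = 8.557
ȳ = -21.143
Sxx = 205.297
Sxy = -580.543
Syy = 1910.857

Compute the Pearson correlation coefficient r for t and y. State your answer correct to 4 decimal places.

r = Sxy/√(Sxx·Syy) = -580.543/√(392293.209529) = -580.543/626.333146 = -0.926892

-0.9269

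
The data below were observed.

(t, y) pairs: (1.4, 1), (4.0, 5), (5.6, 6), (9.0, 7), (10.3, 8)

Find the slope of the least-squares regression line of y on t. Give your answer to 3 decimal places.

0.697

n = 5, Σx = 30.3, Σy = 27, Σxy = 200.4, Σx² = 236.41
Sxx = Σx² − (Σx)²/n = 236.41 − 183.618 = 52.792
Sxy = Σxy − (Σx)(Σy)/n = 200.4 − 163.62 = 36.78
b = Sxy/Sxx = 36.78/52.792 = 0.696696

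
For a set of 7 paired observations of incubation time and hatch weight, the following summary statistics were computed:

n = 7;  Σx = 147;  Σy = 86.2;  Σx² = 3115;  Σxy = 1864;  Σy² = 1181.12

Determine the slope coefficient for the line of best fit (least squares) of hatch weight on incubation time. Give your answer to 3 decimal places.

1.921

Sxx = Σx² − (Σx)²/n = 3115 − 3087 = 28
Sxy = Σxy − (Σx)(Σy)/n = 1864 − 1810.2 = 53.8
b = Sxy/Sxx = 53.8/28 = 1.921429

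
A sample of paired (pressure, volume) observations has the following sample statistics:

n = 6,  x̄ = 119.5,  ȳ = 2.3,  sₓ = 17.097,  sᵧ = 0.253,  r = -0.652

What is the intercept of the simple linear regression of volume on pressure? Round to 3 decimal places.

3.453

b = r · sᵧ/sₓ = -0.652 · 0.253/17.097 = -0.009648
a = ȳ − b·x̄ = 2.3 − (-0.009648)·119.5 = 3.452965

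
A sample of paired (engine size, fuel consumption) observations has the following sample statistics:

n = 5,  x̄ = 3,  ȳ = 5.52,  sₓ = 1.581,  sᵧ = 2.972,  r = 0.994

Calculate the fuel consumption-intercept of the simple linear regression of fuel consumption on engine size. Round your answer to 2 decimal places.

b = r · sᵧ/sₓ = 0.994 · 2.972/1.581 = 1.868544
a = ȳ − b·x̄ = 5.52 − 1.868544·3 = -0.085632

-0.09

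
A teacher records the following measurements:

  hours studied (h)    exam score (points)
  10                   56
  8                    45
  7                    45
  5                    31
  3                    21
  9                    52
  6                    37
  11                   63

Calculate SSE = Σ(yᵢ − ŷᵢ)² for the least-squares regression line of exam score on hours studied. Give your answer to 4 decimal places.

n = 8, Σx = 59, Σy = 350, Σxy = 2836, Σx² = 485, Σy² = 16630
Sxx = Σx² − (Σx)²/n = 485 − 435.125 = 49.875
Sxy = Σxy − (Σx)(Σy)/n = 2836 − 2581.25 = 254.75
Syy = Σy² − (Σy)²/n = 16630 − 15312.5 = 1317.5
b = Sxy/Sxx = 254.75/49.875 = 5.107769
SSE = Syy − b·Sxy = 1317.5 − 5.107769·254.75 = 16.295739

16.2957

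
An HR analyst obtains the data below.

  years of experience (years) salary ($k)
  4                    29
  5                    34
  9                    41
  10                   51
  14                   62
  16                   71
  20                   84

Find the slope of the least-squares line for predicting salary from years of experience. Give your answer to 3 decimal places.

n = 7, Σx = 78, Σy = 372, Σxy = 4849, Σx² = 1074
Sxx = Σx² − (Σx)²/n = 1074 − 869.142857 = 204.857143
Sxy = Σxy − (Σx)(Σy)/n = 4849 − 4145.142857 = 703.857143
b = Sxy/Sxx = 703.857143/204.857143 = 3.435844

3.436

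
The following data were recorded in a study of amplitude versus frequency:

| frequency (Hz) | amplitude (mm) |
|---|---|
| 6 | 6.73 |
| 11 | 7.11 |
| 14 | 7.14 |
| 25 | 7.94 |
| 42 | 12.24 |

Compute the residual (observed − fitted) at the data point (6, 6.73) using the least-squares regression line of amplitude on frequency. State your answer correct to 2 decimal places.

n = 5, Σx = 98, Σy = 41.16, Σxy = 931.13, Σx² = 2742
Sxx = Σx² − (Σx)²/n = 2742 − 1920.8 = 821.2
Sxy = Σxy − (Σx)(Σy)/n = 931.13 − 806.736 = 124.394
b = Sxy/Sxx = 124.394/821.2 = 0.151478
a = ȳ − b·x̄ = 8.232 − 0.151478·19.6 = 5.263025
ŷ(6) = 5.263025 + 0.151478·6 = 6.171895
residual = y − ŷ = 6.73 − 6.171895 = 0.558105

0.56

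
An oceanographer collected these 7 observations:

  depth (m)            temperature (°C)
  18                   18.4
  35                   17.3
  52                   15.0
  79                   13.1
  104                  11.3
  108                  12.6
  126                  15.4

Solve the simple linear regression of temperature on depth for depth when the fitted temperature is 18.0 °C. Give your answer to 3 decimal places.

n = 7, Σx = 522, Σy = 103.1, Σxy = 7228, Σx² = 48850
Sxx = Σx² − (Σx)²/n = 48850 − 38926.285714 = 9923.714286
Sxy = Σxy − (Σx)(Σy)/n = 7228 − 7688.314286 = -460.314286
b = Sxy/Sxx = -460.314286/9923.714286 = -0.046385
a = ȳ − b·x̄ = 14.728571 − (-0.046385)·74.571429 = 18.187588
Set a + b·x = 18.0: x = (18.0 − 18.187588) / (-0.046385) = 4.044131

4.044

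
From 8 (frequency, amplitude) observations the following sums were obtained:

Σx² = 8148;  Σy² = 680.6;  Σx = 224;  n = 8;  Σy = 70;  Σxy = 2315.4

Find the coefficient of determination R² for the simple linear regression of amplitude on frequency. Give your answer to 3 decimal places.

0.989

Sxx = Σx² − (Σx)²/n = 8148 − 6272 = 1876
Sxy = Σxy − (Σx)(Σy)/n = 2315.4 − 1960 = 355.4
Syy = Σy² − (Σy)²/n = 680.6 − 612.5 = 68.1
R² = Sxy²/(Sxx·Syy) = (355.4)²/(1876·68.1) = 0.988678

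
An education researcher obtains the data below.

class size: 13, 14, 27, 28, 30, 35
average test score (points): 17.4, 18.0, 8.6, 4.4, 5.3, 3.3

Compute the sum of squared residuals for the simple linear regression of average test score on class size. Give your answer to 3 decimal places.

n = 6, Σx = 147, Σy = 57, Σxy = 1108.1, Σx² = 4003, Σy² = 759.06
Sxx = Σx² − (Σx)²/n = 4003 − 3601.5 = 401.5
Sxy = Σxy − (Σx)(Σy)/n = 1108.1 − 1396.5 = -288.4
Syy = Σy² − (Σy)²/n = 759.06 − 541.5 = 217.56
b = Sxy/Sxx = -288.4/401.5 = -0.718306
SSE = Syy − b·Sxy = 217.56 − (-0.718306)·(-288.4) = 10.400448

10.400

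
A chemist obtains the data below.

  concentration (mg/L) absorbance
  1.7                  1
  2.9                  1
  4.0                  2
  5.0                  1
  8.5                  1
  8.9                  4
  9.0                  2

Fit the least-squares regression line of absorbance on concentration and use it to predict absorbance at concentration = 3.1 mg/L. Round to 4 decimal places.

1.1965

n = 7, Σx = 40, Σy = 12, Σxy = 79.7, Σx² = 284.76
Sxx = Σx² − (Σx)²/n = 284.76 − 228.571429 = 56.188571
Sxy = Σxy − (Σx)(Σy)/n = 79.7 − 68.571429 = 11.128571
b = Sxy/Sxx = 11.128571/56.188571 = 0.198058
a = ȳ − b·x̄ = 1.714286 − 0.198058·5.714286 = 0.582528
ŷ(3.1) = a + b·3.1 = 0.582528 + 0.198058·3.1 = 1.196507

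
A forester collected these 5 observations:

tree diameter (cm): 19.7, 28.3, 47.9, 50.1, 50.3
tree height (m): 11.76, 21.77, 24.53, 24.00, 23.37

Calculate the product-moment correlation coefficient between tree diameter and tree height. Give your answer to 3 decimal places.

0.861

n = 5, Σx = 196.3, Σy = 105.43, Σxy = 4400.661, Σx² = 8523.49, Σy² = 2336.1083
Sxx = Σx² − (Σx)²/n = 8523.49 − 7706.738 = 816.752
Sxy = Σxy − (Σx)(Σy)/n = 4400.661 − 4139.1818 = 261.4792
Syy = Σy² − (Σy)²/n = 2336.1083 − 2223.09698 = 113.01132
r = Sxy/√(Sxx·Syy) = 261.4792/√(92302.221633) = 261.4792/303.812807 = 0.860659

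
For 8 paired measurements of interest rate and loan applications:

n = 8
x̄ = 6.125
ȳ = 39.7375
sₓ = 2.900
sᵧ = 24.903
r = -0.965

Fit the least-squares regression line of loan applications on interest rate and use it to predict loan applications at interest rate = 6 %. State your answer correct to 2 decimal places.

40.77

b = r · sᵧ/sₓ = -0.965 · 24.903/2.9 = -8.286688
a = ȳ − b·x̄ = 39.7375 − (-8.286688)·6.125 = 90.493464
ŷ(6) = a + b·6 = 90.493464 + (-8.286688)·6 = 40.773336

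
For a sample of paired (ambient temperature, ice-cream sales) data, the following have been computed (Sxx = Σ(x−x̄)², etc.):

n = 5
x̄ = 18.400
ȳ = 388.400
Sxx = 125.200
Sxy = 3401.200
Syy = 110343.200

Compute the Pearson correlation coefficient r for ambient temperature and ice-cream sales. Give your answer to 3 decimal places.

0.915

r = Sxy/√(Sxx·Syy) = 3401.2/√(13814968.64) = 3401.2/3716.849289 = 0.915076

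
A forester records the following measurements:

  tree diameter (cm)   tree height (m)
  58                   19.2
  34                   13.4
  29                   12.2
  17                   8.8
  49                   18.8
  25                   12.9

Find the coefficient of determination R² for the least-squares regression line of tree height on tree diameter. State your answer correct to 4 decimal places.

n = 6, Σx = 212, Σy = 85.3, Σxy = 3316.3, Σx² = 8676, Σy² = 1294.33
Sxx = Σx² − (Σx)²/n = 8676 − 7490.666667 = 1185.333333
Sxy = Σxy − (Σx)(Σy)/n = 3316.3 − 3013.933333 = 302.366667
Syy = Σy² − (Σy)²/n = 1294.33 − 1212.681667 = 81.648333
R² = Sxy²/(Sxx·Syy) = (302.366667)²/(1185.333333·81.648333) = 0.944670

0.9447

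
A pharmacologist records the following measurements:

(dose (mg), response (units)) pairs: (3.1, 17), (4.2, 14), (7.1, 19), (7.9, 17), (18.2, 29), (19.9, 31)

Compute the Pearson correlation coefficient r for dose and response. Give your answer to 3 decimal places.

n = 6, Σx = 60.4, Σy = 127, Σxy = 1525.4, Σx² = 867.32, Σy² = 2937
Sxx = Σx² − (Σx)²/n = 867.32 − 608.026667 = 259.293333
Sxy = Σxy − (Σx)(Σy)/n = 1525.4 − 1278.466667 = 246.933333
Syy = Σy² − (Σy)²/n = 2937 − 2688.166667 = 248.833333
r = Sxy/√(Sxx·Syy) = 246.933333/√(64520.824444) = 246.933333/254.009497 = 0.972142

0.972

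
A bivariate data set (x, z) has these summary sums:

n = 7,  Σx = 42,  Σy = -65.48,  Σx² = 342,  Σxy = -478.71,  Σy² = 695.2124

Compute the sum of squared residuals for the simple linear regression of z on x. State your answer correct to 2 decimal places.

0.84

Sxx = Σx² − (Σx)²/n = 342 − 252 = 90
Sxy = Σxy − (Σx)(Σy)/n = -478.71 − (-392.88) = -85.83
Syy = Σy² − (Σy)²/n = 695.2124 − 612.518629 = 82.693771
b = Sxy/Sxx = -85.83/90 = -0.953667
SSE = Syy − b·Sxy = 82.693771 − (-0.953667)·(-85.83) = 0.840561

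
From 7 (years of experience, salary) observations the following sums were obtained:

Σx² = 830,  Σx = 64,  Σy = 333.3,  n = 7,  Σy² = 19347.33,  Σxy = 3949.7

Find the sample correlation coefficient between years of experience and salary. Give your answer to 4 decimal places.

0.9779

Sxx = Σx² − (Σx)²/n = 830 − 585.142857 = 244.857143
Sxy = Σxy − (Σx)(Σy)/n = 3949.7 − 3047.314286 = 902.385714
Syy = Σy² − (Σy)²/n = 19347.33 − 15869.841429 = 3477.488571
r = Sxy/√(Sxx·Syy) = 902.385714/√(851487.915918) = 902.385714/922.761029 = 0.977919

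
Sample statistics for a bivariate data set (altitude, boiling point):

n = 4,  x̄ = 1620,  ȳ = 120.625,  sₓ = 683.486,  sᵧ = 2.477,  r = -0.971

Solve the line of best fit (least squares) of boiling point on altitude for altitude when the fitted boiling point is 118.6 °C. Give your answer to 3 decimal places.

2195.452

b = r · sᵧ/sₓ = -0.971 · 2.477/683.486 = -0.003519
a = ȳ − b·x̄ = 120.625 − (-0.003519)·1620 = 126.325732
Set a + b·x = 118.6: x = (118.6 − 126.325732) / (-0.003519) = 2195.452411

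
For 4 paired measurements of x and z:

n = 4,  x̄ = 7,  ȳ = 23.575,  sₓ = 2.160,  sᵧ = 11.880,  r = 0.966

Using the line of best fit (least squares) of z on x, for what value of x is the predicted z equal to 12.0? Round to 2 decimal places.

4.82

b = r · sᵧ/sₓ = 0.966 · 11.88/2.16 = 5.313
a = ȳ − b·x̄ = 23.575 − 5.313·7 = -13.616
Set a + b·x = 12.0: x = (12.0 − (-13.616)) / 5.313 = 4.821382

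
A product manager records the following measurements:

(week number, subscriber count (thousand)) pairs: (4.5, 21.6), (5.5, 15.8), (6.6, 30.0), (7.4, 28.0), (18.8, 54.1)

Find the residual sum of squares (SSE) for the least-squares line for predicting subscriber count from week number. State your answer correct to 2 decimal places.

n = 5, Σx = 42.8, Σy = 149.5, Σxy = 1606.38, Σx² = 502.26, Σy² = 5327.01
Sxx = Σx² − (Σx)²/n = 502.26 − 366.368 = 135.892
Sxy = Σxy − (Σx)(Σy)/n = 1606.38 − 1279.72 = 326.66
Syy = Σy² − (Σy)²/n = 5327.01 − 4470.05 = 856.96
b = Sxy/Sxx = 326.66/135.892 = 2.403821
SSE = Syy − b·Sxy = 856.96 − 2.403821·326.66 = 71.727936

71.73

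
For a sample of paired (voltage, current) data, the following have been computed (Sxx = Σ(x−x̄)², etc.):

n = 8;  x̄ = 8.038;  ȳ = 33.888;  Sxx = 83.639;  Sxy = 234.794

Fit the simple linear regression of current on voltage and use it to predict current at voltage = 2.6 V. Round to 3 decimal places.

b = Sxy/Sxx = 234.794/83.639 = 2.807231
a = ȳ − b·x̄ = 33.888 − 2.807231·8.038 = 11.323477
ŷ(2.6) = a + b·2.6 = 11.323477 + 2.807231·2.6 = 18.622277

18.622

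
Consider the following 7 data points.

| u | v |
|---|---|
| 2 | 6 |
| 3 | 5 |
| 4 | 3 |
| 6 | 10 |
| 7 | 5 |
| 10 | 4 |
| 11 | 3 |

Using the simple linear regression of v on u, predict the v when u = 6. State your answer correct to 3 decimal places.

5.171

n = 7, Σx = 43, Σy = 36, Σxy = 207, Σx² = 335
Sxx = Σx² − (Σx)²/n = 335 − 264.142857 = 70.857143
Sxy = Σxy − (Σx)(Σy)/n = 207 − 221.142857 = -14.142857
b = Sxy/Sxx = -14.142857/70.857143 = -0.199597
a = ȳ − b·x̄ = 5.142857 − (-0.199597)·6.142857 = 6.368952
ŷ(6) = a + b·6 = 6.368952 + (-0.199597)·6 = 5.171371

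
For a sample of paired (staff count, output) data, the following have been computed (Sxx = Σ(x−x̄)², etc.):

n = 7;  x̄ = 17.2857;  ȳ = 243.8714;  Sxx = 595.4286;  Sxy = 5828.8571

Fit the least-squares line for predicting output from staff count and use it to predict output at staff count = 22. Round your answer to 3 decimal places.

290.021

b = Sxy/Sxx = 5828.8571/595.4286 = 9.789347
a = ȳ − b·x̄ = 243.8714 − 9.789347·17.2857 = 74.655687
ŷ(22) = a + b·22 = 74.655687 + 9.789347·22 = 290.021318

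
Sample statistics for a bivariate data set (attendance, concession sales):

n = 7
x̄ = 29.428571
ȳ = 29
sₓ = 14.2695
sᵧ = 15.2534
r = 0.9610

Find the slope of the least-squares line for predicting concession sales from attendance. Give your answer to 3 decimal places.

b = r · sᵧ/sₓ = 0.961 · 15.2534/14.2695 = 1.027262

1.027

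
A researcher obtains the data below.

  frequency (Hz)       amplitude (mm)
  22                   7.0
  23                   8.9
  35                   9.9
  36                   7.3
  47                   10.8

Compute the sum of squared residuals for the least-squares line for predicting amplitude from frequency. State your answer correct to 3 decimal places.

6.102

n = 5, Σx = 163, Σy = 43.9, Σxy = 1475.6, Σx² = 5743, Σy² = 396.15
Sxx = Σx² − (Σx)²/n = 5743 − 5313.8 = 429.2
Sxy = Σxy − (Σx)(Σy)/n = 1475.6 − 1431.14 = 44.46
Syy = Σy² − (Σy)²/n = 396.15 − 385.442 = 10.708
b = Sxy/Sxx = 44.46/429.2 = 0.103588
SSE = Syy − b·Sxy = 10.708 − 0.103588·44.46 = 6.102474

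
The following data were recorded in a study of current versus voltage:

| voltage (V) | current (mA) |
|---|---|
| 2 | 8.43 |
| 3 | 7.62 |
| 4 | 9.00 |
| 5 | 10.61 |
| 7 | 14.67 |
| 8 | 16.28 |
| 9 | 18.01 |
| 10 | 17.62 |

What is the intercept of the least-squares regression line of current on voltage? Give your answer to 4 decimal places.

4.1250

n = 8, Σx = 48, Σy = 102.24, Σxy = 699.99, Σx² = 348
Sxx = Σx² − (Σx)²/n = 348 − 288 = 60
Sxy = Σxy − (Σx)(Σy)/n = 699.99 − 613.44 = 86.55
b = Sxy/Sxx = 86.55/60 = 1.4425
a = ȳ − b·x̄ = 12.78 − 1.4425·6 = 4.125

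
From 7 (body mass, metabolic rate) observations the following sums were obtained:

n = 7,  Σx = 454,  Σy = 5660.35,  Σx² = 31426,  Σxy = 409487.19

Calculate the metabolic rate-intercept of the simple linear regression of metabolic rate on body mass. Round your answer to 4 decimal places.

-578.7556

Sxx = Σx² − (Σx)²/n = 31426 − 29445.142857 = 1980.857143
Sxy = Σxy − (Σx)(Σy)/n = 409487.19 − 367114.128571 = 42373.061429
b = Sxy/Sxx = 42373.061429/1980.857143 = 21.391276
a = ȳ − b·x̄ = 808.621429 − 21.391276·64.857143 = -578.755601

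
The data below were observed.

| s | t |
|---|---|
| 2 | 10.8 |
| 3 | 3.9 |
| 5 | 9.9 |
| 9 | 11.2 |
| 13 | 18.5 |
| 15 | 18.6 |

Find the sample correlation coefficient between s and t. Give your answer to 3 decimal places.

n = 6, Σx = 47, Σy = 72.9, Σxy = 703.1, Σx² = 513, Σy² = 1043.51
Sxx = Σx² − (Σx)²/n = 513 − 368.166667 = 144.833333
Sxy = Σxy − (Σx)(Σy)/n = 703.1 − 571.05 = 132.05
Syy = Σy² − (Σy)²/n = 1043.51 − 885.735 = 157.775
r = Sxy/√(Sxx·Syy) = 132.05/√(22851.079167) = 132.05/151.165734 = 0.873545

0.874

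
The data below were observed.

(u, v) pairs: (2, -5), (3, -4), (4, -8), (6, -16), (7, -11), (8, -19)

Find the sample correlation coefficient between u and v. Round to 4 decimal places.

-0.8978

n = 6, Σx = 30, Σy = -63, Σxy = -379, Σx² = 178, Σy² = 843
Sxx = Σx² − (Σx)²/n = 178 − 150 = 28
Sxy = Σxy − (Σx)(Σy)/n = -379 − (-315) = -64
Syy = Σy² − (Σy)²/n = 843 − 661.5 = 181.5
r = Sxy/√(Sxx·Syy) = -64/√(5082) = -64/71.288148 = -0.897765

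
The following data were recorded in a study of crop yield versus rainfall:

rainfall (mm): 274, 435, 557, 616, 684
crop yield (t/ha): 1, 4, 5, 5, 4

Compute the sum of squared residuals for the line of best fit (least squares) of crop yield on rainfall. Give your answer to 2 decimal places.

n = 5, Σx = 2566, Σy = 19, Σxy = 10615, Σx² = 1421862, Σy² = 83
Sxx = Σx² − (Σx)²/n = 1421862 − 1316871.2 = 104990.8
Sxy = Σxy − (Σx)(Σy)/n = 10615 − 9750.8 = 864.2
Syy = Σy² − (Σy)²/n = 83 − 72.2 = 10.8
b = Sxy/Sxx = 864.2/104990.8 = 0.008231
SSE = Syy − b·Sxy = 10.8 − 0.008231·864.2 = 3.686599

3.69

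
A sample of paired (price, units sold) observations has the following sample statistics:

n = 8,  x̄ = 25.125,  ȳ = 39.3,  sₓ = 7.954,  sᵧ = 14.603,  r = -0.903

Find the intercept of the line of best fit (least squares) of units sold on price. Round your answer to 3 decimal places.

b = r · sᵧ/sₓ = -0.903 · 14.603/7.954 = -1.657846
a = ȳ − b·x̄ = 39.3 − (-1.657846)·25.125 = 80.953387

80.953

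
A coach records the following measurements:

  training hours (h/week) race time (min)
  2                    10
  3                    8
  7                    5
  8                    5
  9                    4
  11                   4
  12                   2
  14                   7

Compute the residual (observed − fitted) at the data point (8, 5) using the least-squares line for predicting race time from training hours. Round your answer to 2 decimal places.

-0.73

n = 8, Σx = 66, Σy = 45, Σxy = 321, Σx² = 668
Sxx = Σx² − (Σx)²/n = 668 − 544.5 = 123.5
Sxy = Σxy − (Σx)(Σy)/n = 321 − 371.25 = -50.25
b = Sxy/Sxx = -50.25/123.5 = -0.406883
a = ȳ − b·x̄ = 5.625 − (-0.406883)·8.25 = 8.981781
ŷ(8) = 8.981781 + (-0.406883)·8 = 5.726721
residual = y − ŷ = 5 − 5.726721 = -0.726721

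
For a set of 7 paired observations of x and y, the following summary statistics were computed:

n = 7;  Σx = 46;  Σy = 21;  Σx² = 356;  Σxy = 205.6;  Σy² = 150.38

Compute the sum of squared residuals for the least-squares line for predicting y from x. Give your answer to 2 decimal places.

2.30

Sxx = Σx² − (Σx)²/n = 356 − 302.285714 = 53.714286
Sxy = Σxy − (Σx)(Σy)/n = 205.6 − 138 = 67.6
Syy = Σy² − (Σy)²/n = 150.38 − 63 = 87.38
b = Sxy/Sxx = 67.6/53.714286 = 1.258511
SSE = Syy − b·Sxy = 87.38 − 1.258511·67.6 = 2.304681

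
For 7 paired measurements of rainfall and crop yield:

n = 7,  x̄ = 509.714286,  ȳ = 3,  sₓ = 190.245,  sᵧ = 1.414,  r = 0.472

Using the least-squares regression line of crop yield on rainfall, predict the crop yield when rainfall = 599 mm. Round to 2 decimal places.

3.31

b = r · sᵧ/sₓ = 0.472 · 1.414/190.245 = 0.003508
a = ȳ − b·x̄ = 3 − 0.003508·509.714286 = 1.211846
ŷ(599) = a + b·599 = 1.211846 + 0.003508·599 = 3.313228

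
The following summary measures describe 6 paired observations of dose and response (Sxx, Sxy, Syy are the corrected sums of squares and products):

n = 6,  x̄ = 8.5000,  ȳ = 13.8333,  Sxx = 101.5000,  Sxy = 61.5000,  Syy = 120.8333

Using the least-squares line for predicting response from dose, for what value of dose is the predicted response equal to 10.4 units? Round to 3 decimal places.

b = Sxy/Sxx = 61.5/101.5 = 0.605911
a = ȳ − b·x̄ = 13.8333 − 0.605911·8.5 = 8.683054
Set a + b·x = 10.4: x = (10.4 − 8.683054) / 0.605911 = 2.833659

2.834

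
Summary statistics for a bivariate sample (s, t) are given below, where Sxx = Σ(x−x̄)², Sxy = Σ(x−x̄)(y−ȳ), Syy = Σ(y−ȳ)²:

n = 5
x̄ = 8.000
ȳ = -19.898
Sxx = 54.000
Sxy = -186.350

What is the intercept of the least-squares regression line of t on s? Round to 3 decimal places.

7.709

b = Sxy/Sxx = -186.35/54 = -3.450926
a = ȳ − b·x̄ = -19.898 − (-3.450926)·8 = 7.709407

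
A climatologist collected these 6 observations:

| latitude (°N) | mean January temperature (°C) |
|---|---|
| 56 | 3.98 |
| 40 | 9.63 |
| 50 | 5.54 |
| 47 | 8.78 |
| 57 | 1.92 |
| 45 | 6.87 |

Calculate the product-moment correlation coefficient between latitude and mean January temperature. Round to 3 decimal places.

n = 6, Σx = 295, Σy = 36.72, Σxy = 1716.33, Σx² = 14719, Σy² = 267.2406
Sxx = Σx² − (Σx)²/n = 14719 − 14504.166667 = 214.833333
Sxy = Σxy − (Σx)(Σy)/n = 1716.33 − 1805.4 = -89.07
Syy = Σy² − (Σy)²/n = 267.2406 − 224.7264 = 42.5142
r = Sxy/√(Sxx·Syy) = -89.07/√(9133.4673) = -89.07/95.569175 = -0.931995

-0.932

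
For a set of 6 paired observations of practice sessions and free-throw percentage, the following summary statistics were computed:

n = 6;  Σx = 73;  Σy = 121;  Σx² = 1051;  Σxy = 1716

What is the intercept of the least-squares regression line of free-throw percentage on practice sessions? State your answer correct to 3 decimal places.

Sxx = Σx² − (Σx)²/n = 1051 − 888.166667 = 162.833333
Sxy = Σxy − (Σx)(Σy)/n = 1716 − 1472.166667 = 243.833333
b = Sxy/Sxx = 243.833333/162.833333 = 1.497441
a = ȳ − b·x̄ = 20.166667 − 1.497441·12.166667 = 1.947799

1.948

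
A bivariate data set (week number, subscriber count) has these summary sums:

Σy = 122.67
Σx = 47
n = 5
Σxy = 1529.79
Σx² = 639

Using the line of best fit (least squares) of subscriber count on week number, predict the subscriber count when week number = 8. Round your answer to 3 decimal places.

Sxx = Σx² − (Σx)²/n = 639 − 441.8 = 197.2
Sxy = Σxy − (Σx)(Σy)/n = 1529.79 − 1153.098 = 376.692
b = Sxy/Sxx = 376.692/197.2 = 1.910203
a = ȳ − b·x̄ = 24.534 − 1.910203·9.4 = 6.578093
ŷ(8) = a + b·8 = 6.578093 + 1.910203·8 = 21.859716

21.860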